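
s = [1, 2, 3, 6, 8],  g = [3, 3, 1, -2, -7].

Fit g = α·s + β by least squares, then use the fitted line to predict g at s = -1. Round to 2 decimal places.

ĝ = 6.66

From the data, Σs·s = 114, Σs = 20, Σ1 = 5.
And Σs·g = -56, Σg = -2.
So MᵀM·[α, β]ᵀ = Mᵀg: [[114, 20]; [20, 5]]·[α, β]ᵀ = [-56, -2]ᵀ.
Determinant 114·5 − 20² = 170.
α = ((-56)·5 − 20·(-2))/170 = -24/17; β = (114·(-2) − 20·(-56))/170 = 446/85.
At s = -1: ĝ = (-24/17)·(-1) + (446/85)·(1) = 566/85.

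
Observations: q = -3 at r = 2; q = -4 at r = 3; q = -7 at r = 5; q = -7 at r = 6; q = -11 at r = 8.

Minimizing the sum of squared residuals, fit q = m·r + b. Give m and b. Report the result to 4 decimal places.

Entries of MᵀM: Σr·r = 138, Σr = 24, Σ1 = 5.
Moment sums: Σr·q = -183, Σq = -32.
So MᵀM·[m, b]ᵀ = Mᵀq: [[138, 24]; [24, 5]]·[m, b]ᵀ = [-183, -32]ᵀ.
Eliminating b: 5·(row 1) − 24·(row 2) gives 114·m = 5·(-183) − 24·(-32) = -147, so m = -49/38.
Then b = ((-32) − 24·(-49/38))/5 = -4/19.

m = -1.2895, b = -0.2105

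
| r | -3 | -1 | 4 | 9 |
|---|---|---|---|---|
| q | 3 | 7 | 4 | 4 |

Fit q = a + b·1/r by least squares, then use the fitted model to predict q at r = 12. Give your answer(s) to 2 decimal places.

q̂ = 3.75

Sums needed: Σ1 = 4, Σ1/r = -35/36, Σ1/r·1/r = 1537/1296.
For Aᵀq: Σq = 18, Σ1/r·q = -59/9.
det = 4·(1537/1296) − (-35/36)² = 547/144.
a = (18·(1537/1296) − (-35/36)·(-59/9))/(547/144) = 19406/4923; b = (4·(-59/9) − (-35/36)·18)/(547/144) = -1256/547.
At r = 12: q̂ = (19406/4923)·(1) + (-1256/547)·(1/12) = 18464/4923.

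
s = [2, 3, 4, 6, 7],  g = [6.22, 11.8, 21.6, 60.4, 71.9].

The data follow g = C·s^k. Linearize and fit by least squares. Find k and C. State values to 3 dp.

k = 2.045, C = 1.378

With ln gᵢ as the transformed response and ln sᵢ as the regressor:
Σln s = 6.9157, Σ(ln s)² = 10.6062, Σln g = 15.7448, Σln s·ln g = 23.9053.
Equations: 10.6062·k + 6.9157·ln C = 23.9053;  6.9157·k + 5·ln C = 15.7448.
Δ = 10.6062·5 − (6.9157)² = 5.2037; k = (23.9053·5 − 6.9157·15.7448)/5.2037 = 2.04468, ln C = (10.6062·15.7448 − 6.9157·23.9053)/5.2037 = 0.32088, so C = exp(0.32088) = 1.37834.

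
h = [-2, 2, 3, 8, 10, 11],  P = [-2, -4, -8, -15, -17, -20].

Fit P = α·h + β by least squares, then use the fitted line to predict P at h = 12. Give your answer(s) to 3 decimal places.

P̂ = -20.442

Entries of XᵀX: Σh·h = 302, Σh = 32, Σ1 = 6.
Moment sums: Σh·P = -538, ΣP = -66.
Determinant 302·6 − 32² = 788.
α = ((-538)·6 − 32·(-66))/788 = -279/197; β = (302·(-66) − 32·(-538))/788 = -679/197.
At h = 12: P̂ = (-279/197)·(12) + (-679/197)·(1) = -4027/197.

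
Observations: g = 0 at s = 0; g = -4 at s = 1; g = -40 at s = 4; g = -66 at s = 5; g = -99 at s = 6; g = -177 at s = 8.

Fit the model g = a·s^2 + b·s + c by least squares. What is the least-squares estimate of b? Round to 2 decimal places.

From the data, Σs^2·s^2 = 6274, Σs^2·s = 918, Σs^2 = 142, Σs·s = 142, Σs = 24, Σ1 = 6.
Right-hand side: Σs^2·g = -17186, Σs·g = -2504, Σg = -386.
So XᵀX·[a, b, c]ᵀ = Xᵀg: [[6274, 918, 142]; [918, 142, 24]; [142, 24, 6]]·[a, b, c]ᵀ = [-17186, -2504, -386]ᵀ.
Inverting the 3×3 Gram matrix, [a, b, c]ᵀ = [-164/55, 20/11, -57/55]ᵀ.

b = 1.82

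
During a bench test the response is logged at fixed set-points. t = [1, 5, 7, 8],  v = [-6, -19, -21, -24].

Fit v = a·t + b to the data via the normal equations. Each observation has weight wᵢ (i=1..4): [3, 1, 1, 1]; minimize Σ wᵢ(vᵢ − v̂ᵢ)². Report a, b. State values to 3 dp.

Sums needed: Σwᵢ·t·t = 141, Σwᵢ·t = 23, Σwᵢ·1 = 6.
Moment sums: Σwᵢ·t·v = -452, Σwᵢ·v = -82.
AᵀWA·[a, b]ᵀ = AᵀWv becomes [[141, 23]; [23, 6]]·[a, b]ᵀ = [-452, -82]ᵀ.
Eliminating b: 6·(row 1) − 23·(row 2) gives 317·a = 6·(-452) − 23·(-82) = -826, so a = -826/317.
Then b = ((-82) − 23·(-826/317))/6 = -1166/317.

a = -2.606, b = -3.678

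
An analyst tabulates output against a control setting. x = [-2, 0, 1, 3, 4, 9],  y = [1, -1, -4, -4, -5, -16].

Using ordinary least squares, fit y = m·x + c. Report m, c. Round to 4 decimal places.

Sums needed: Σx·x = 111, Σx = 15, Σ1 = 6.
And Σx·y = -182, Σy = -29.
Normal equations: [[111, 15]; [15, 6]]·[m, c]ᵀ = [-182, -29]ᵀ.
Δ = 111·6 − 15² = 441.
m = ((-182)·6 − 15·(-29))/441 = -73/49; c = (111·(-29) − 15·(-182))/441 = -163/147.

m = -1.4898, c = -1.1088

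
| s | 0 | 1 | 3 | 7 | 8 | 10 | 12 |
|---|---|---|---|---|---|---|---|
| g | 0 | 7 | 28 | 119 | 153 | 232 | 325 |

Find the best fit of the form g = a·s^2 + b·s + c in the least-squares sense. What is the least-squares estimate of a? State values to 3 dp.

a = 2.005

The normal system AᵀA·[a, b, c]ᵀ = Aᵀg is [[37315, 3611, 367]; [3611, 367, 41]; [367, 41, 7]]·[a, b, c]ᵀ = [85882, 8368, 864]ᵀ.
Solving the 3×3 system (Gaussian elimination) gives a = 61204/30529, b = 272603/91587, c = 81263/91587.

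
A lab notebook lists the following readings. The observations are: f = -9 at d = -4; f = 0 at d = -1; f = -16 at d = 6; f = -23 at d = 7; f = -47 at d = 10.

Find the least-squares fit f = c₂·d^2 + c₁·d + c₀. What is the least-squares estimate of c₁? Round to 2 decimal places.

c₁ = 0.27

From the data, Σd^2·d^2 = 13954, Σd^2·d = 1494, Σd^2 = 202, Σd·d = 202, Σd = 18, Σ1 = 5.
Moment sums: Σd^2·f = -6547, Σd·f = -691, Σf = -95.
So XᵀX·[c₂, c₁, c₀]ᵀ = Xᵀf: [[13954, 1494, 202]; [1494, 202, 18]; [202, 18, 5]]·[c₂, c₁, c₀]ᵀ = [-6547, -691, -95]ᵀ.
Inverting the 3×3 Gram matrix, [c₂, c₁, c₀]ᵀ = [-130077/258556, 69293/258556, 629/1747]ᵀ.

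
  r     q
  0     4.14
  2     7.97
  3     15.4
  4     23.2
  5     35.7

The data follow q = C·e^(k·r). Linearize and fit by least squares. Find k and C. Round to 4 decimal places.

k = 0.4423, C = 3.8630

Taking logs, ln q = k·r + ln C, so regress ln q on r.
Σr = 14.0000, Σ(r)² = 54.0000, Σln q = 12.9501, Σr·ln q = 42.8068.
Normal system: [[54.0000, 14.0000]; [14.0000, 5]]·[k, ln C]ᵀ = [42.8068, 12.9501]ᵀ.
Δ = 54.0000·5 − (14.0000)² = 74.0000; k = (42.8068·5 − 14.0000·12.9501)/74.0000 = 0.44234, ln C = (54.0000·12.9501 − 14.0000·42.8068)/74.0000 = 1.35145, so C = exp(1.35145) = 3.86301.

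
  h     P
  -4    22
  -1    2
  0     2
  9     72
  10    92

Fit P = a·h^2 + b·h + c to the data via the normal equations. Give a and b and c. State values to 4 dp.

a = 1.0228, b = -1.1897, c = 0.8273

The normal system AᵀA·[a, b, c]ᵀ = AᵀP is [[16818, 1664, 198]; [1664, 198, 14]; [198, 14, 5]]·[a, b, c]ᵀ = [15386, 1478, 190]ᵀ.
Solving the 3×3 system (Gaussian elimination) gives a = 248505/242959, b = -289055/242959, c = 200998/242959.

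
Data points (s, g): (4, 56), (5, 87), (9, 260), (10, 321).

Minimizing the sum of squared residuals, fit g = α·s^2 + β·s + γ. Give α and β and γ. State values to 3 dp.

With design matrix X, XᵀX = [[17442, 1918, 222]; [1918, 222, 28]; [222, 28, 4]] and Xᵀg = [56231, 6209, 724]ᵀ.
Row-reducing yields α = 3, β = 49/26, γ = 17/13.

α = 3.000, β = 1.885, γ = 1.308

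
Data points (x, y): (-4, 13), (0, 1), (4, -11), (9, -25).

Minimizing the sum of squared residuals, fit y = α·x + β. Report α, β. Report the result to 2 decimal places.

α = -2.93, β = 1.09

From the data, Σx·x = 113, Σx = 9, Σ1 = 4.
For Aᵀy: Σx·y = -321, Σy = -22.
So AᵀA·[α, β]ᵀ = Aᵀy: [[113, 9]; [9, 4]]·[α, β]ᵀ = [-321, -22]ᵀ.
Eliminating β: 4·(row 1) − 9·(row 2) gives 371·α = 4·(-321) − 9·(-22) = -1086, so α = -1086/371.
Then β = ((-22) − 9·(-1086/371))/4 = 403/371.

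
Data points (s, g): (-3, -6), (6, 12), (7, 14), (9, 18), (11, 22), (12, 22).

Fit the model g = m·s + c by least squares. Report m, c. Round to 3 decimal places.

m = 1.932, c = 0.146

The normal equations are: 440·m + 42·c = 856;  42·m + 6·c = 82.
Eliminating c: 6·(row 1) − 42·(row 2) gives 876·m = 6·856 − 42·82 = 1692, so m = 141/73.
Then c = (82 − 42·(141/73))/6 = 32/219.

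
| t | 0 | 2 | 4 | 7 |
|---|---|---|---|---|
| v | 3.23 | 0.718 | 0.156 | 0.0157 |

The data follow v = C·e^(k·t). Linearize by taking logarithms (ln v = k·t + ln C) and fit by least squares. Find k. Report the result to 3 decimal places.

k = -0.761

Linearized form: ln v = k·t + ln C. From the 4 transformed points,
XᵀX = [[69.0000, 13.0000]; [13.0000, 4]], rhs = [-37.1728, -5.1708]ᵀ  (here Σt = 13.0000, Σ(t)² = 69.0000, Σln v = -5.1708, Σt·ln v = -37.1728).
Solving (det = 107.0000): k = -0.76141, ln C = 1.18189.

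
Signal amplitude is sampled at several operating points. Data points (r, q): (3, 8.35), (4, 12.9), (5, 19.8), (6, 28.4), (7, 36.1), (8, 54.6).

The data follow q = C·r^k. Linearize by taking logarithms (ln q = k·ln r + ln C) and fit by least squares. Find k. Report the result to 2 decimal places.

k = 1.88

With ln qᵢ as the transformed response and ln rᵢ as the regressor:
Over the data: Σln r = 9.9115, Σ(ln r)² = 17.0401, Σln q = 18.5979, Σln r·ln q = 31.9742.
Normal system: [[17.0401, 9.9115]; [9.9115, 6]]·[k, ln C]ᵀ = [31.9742, 18.5979]ᵀ.
Δ = 17.0401·6 − (9.9115)² = 4.0036; k = (31.9742·6 − 9.9115·18.5979)/4.0036 = 1.87664, ln C = (17.0401·18.5979 − 9.9115·31.9742)/4.0036 = -0.00039.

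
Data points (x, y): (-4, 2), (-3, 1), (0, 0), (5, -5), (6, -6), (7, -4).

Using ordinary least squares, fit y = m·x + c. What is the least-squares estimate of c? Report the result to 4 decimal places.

c = -0.7547

MᵀM·[m, c]ᵀ = Mᵀy reads: 135·m + 11·c = -100;  11·m + 6·c = -12.
Determinant 135·6 − 11² = 689.
m = ((-100)·6 − 11·(-12))/689 = -36/53; c = (135·(-12) − 11·(-100))/689 = -40/53.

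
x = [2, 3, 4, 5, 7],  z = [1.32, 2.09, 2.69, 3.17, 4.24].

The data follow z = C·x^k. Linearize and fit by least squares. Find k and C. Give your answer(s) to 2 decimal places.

Taking logs, ln z = k·ln x + ln C, so regress ln z on ln x.
Σln x = 6.7334, Σ(ln x)² = 9.9861, Σln z = 4.6026, Σln x·ln z = 7.0419.
Equations: 9.9861·k + 6.7334·ln C = 7.0419;  6.7334·k + 5·ln C = 4.6026.
Δ = 9.9861·5 − (6.7334)² = 4.5917; k = (7.0419·5 − 6.7334·4.6026)/4.5917 = 0.91870, ln C = (9.9861·4.6026 − 6.7334·7.0419)/4.5917 = -0.31667, so C = exp(-0.31667) = 0.72857.

k = 0.92, C = 0.73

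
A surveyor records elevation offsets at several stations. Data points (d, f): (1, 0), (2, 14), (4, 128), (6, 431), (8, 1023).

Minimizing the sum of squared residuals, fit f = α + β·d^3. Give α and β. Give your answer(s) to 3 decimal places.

α = -1.387, β = 2.001

With design matrix A, AᵀA = [[5, 801]; [801, 312961]] and Aᵀf = [1596, 625176]ᵀ.
Eliminating β: 312961·(row 1) − 801·(row 2) gives 923204·α = 312961·1596 − 801·625176 = -1280220, so α = -320055/230801.
Then β = (625176 − 801·(-320055/230801))/312961 = 461871/230801.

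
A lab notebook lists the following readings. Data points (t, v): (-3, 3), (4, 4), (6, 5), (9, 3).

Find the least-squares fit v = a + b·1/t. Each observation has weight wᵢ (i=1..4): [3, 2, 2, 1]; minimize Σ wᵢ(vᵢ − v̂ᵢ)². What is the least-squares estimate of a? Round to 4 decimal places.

a = 3.7660

Entries of MᵀWM: Σwᵢ·1 = 8, Σwᵢ·1/t = -1/18, Σwᵢ·1/t·1/t = 341/648.
Moment sums: Σwᵢ·v = 30, Σwᵢ·1/t·v = 1.
det = 8·(341/648) − (-1/18)² = 1363/324.
a = (30·(341/648) − (-1/18)·1)/(1363/324) = 177/47; b = (8·1 − (-1/18)·30)/(1363/324) = 108/47.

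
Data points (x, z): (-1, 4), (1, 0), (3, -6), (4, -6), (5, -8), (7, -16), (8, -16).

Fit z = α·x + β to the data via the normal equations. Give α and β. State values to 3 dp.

α = -2.315, β = 2.070

Normal-equation sums: Σx·x = 165, Σx = 27, Σ1 = 7.
For Aᵀz: Σx·z = -326, Σz = -48.
So AᵀA·[α, β]ᵀ = Aᵀz: [[165, 27]; [27, 7]]·[α, β]ᵀ = [-326, -48]ᵀ.
Δ = 165·7 − 27² = 426.
α = ((-326)·7 − 27·(-48))/426 = -493/213; β = (165·(-48) − 27·(-326))/426 = 147/71.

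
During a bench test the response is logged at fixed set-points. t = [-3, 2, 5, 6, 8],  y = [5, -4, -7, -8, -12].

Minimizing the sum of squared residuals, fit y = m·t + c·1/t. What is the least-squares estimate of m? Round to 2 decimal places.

Sums needed: Σt·t = 138, Σt·1/t = 5, Σ1/t·1/t = 6401/14400.
For Aᵀy: Σt·y = -202, Σ1/t·y = -79/10.
det = 138·(6401/14400) − 5² = 87223/2400.
m = ((-202)·(6401/14400) − 5·(-79/10))/(87223/2400) = -362101/261669; c = (138·(-79/10) − 5·(-202))/(87223/2400) = -192480/87223.

m = -1.38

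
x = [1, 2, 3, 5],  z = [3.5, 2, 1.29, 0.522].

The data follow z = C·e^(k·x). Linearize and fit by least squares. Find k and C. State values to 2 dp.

k = -0.47, C = 5.36

With ln zᵢ as the transformed response and xᵢ as the regressor:
Sums: Σx = 11.0000, Σ(x)² = 39.0000, Σln z = 1.5505, Σx·ln z = 0.1525.
Normal system: [[39.0000, 11.0000]; [11.0000, 4]]·[k, ln C]ᵀ = [0.1525, 1.5505]ᵀ.
Solving (det = 35.0000): k = -0.46986, ln C = 1.67972, so C = exp(1.67972) = 5.36404.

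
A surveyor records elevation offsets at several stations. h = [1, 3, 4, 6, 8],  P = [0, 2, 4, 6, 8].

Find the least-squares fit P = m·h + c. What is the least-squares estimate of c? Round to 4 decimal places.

XᵀX·[m, c]ᵀ = XᵀP reads: 126·m + 22·c = 122;  22·m + 5·c = 20.
(Σh·h = 126, Σh = 22, Σ1 = 5, Σh·P = 122, ΣP = 20.)
Eliminating c: 5·(row 1) − 22·(row 2) gives 146·m = 5·122 − 22·20 = 170, so m = 85/73.
Then c = (20 − 22·(85/73))/5 = -82/73.

c = -1.1233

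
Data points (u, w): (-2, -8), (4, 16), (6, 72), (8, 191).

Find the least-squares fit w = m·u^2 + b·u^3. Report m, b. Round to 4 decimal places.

m = -0.9739, b = 0.4949

The normal equations are: 5664·m + 41536·b = 15040;  41536·m + 312960·b = 114432.
(Σu^2·u^2 = 5664, Σu^2·u^3 = 41536, Σu^3·u^3 = 312960, Σu^2·w = 15040, Σu^3·w = 114432.)
Eliminating b: 312960·(row 1) − 41536·(row 2) gives 47366144·m = 312960·15040 − 41536·114432 = -46129152, so m = -5631/5782.
Then b = (114432 − 41536·(-5631/5782))/312960 = 97/196.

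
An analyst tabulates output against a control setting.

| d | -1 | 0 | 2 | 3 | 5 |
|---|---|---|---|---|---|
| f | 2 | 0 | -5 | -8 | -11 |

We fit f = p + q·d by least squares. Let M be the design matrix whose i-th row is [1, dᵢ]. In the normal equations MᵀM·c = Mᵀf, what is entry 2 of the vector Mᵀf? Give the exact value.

Entry 2 ↔ basis d, so (Mᵀf)_{2} = Σᵢ (d)·fᵢ = (-1)·(2) + (0)·(0) + (2)·(-5) + (3)·(-8) + (5)·(-11) = -91.

-91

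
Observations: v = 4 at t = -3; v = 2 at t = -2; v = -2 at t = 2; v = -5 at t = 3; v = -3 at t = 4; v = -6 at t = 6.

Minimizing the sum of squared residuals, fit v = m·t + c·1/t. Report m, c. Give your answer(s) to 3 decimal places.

The normal system MᵀM·[m, c]ᵀ = Mᵀv is [[78, 6]; [6, 13/16]]·[m, c]ᵀ = [-83, -27/4]ᵀ.
det = 78·(13/16) − 6² = 219/8.
m = ((-83)·(13/16) − 6·(-27/4))/(219/8) = -431/438; c = (78·(-27/4) − 6·(-83))/(219/8) = -76/73.

m = -0.984, c = -1.041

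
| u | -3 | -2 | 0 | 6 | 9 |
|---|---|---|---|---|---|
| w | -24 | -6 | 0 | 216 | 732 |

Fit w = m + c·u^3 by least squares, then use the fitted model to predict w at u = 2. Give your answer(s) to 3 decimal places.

ŵ = 9.333

Setting ∂/∂m … = 0 gives: 5·m + 910·c = 918;  910·m + 578890·c = 580980.
(Σ1 = 5, Σu^3 = 910, Σu^3·u^3 = 578890, Σw = 918, Σu^3·w = 580980.)
Eliminating c: 578890·(row 1) − 910·(row 2) gives 2066350·m = 578890·918 − 910·580980 = 2729220, so m = 20994/15895.
Then c = (580980 − 910·(20994/15895))/578890 = 206952/206635.
At u = 2: ŵ = (20994/15895)·(1) + (206952/206635)·(8) = 1928538/206635.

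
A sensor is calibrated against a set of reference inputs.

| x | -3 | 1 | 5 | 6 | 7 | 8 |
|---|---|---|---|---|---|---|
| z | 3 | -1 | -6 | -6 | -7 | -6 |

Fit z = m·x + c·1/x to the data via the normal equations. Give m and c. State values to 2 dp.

m = -0.93, c = -0.30

AᵀA·[m, c]ᵀ = Aᵀz reads: 184·m + 6·c = -173;  6·m + (857249/705600)·c = -119/20.
(Σx·x = 184, Σx·1/x = 6, Σ1/x·1/x = 857249/705600, Σx·z = -173, Σ1/x·z = -119/20.)
Eliminating c: (857249/705600)·(row 1) − 6·(row 2) gives (16541527/88200)·m = (857249/705600)·(-173) − 6·(-119/20) = -123114157/705600, so m = -123114157/132332216.
Then c = ((-119/20) − 6·(-123114157/132332216))/(857249/705600) = -5009760/16541527.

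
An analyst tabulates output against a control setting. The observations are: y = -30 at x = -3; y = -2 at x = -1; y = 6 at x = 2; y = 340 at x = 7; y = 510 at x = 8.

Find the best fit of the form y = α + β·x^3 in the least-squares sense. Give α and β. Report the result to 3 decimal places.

α = -2.096, β = 0.999

Setting ∂/∂α … = 0 gives: 5·α + 835·β = 824;  835·α + 380587·β = 378600.
Determinant 5·380587 − 835² = 1205710.
α = (824·380587 − 835·378600)/1205710 = -1263656/602855; β = (5·378600 − 835·824)/1205710 = 120496/120571.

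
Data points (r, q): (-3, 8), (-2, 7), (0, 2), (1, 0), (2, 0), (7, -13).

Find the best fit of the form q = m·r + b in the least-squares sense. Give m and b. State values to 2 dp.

m = -2.11, b = 2.42

Compute the Gram sums: Σr·r = 67, Σr = 5, Σ1 = 6.
Right-hand side: Σr·q = -129, Σq = 4.
Normal equations: [[67, 5]; [5, 6]]·[m, b]ᵀ = [-129, 4]ᵀ.
Δ = 67·6 − 5² = 377.
m = ((-129)·6 − 5·4)/377 = -794/377; b = (67·4 − 5·(-129))/377 = 913/377.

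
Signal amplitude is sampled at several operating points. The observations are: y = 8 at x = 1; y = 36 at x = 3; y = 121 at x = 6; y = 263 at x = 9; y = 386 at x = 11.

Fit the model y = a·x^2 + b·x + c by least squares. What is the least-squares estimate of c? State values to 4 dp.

The normal system MᵀM·[a, b, c]ᵀ = Mᵀy is [[22580, 2304, 248]; [2304, 248, 30]; [248, 30, 5]]·[a, b, c]ᵀ = [72697, 7455, 814]ᵀ.
Inverting the 3×3 Gram matrix, [a, b, c]ᵀ = [2451/812, 21909/13804, 3511/986]ᵀ.

c = 3.5609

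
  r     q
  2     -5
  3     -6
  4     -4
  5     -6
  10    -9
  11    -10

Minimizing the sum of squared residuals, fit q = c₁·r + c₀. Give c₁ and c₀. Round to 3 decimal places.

AᵀA·[c₁, c₀]ᵀ = Aᵀq reads: 275·c₁ + 35·c₀ = -274;  35·c₁ + 6·c₀ = -40.
Eliminating c₀: 6·(row 1) − 35·(row 2) gives 425·c₁ = 6·(-274) − 35·(-40) = -244, so c₁ = -244/425.
Then c₀ = ((-40) − 35·(-244/425))/6 = -282/85.

c₁ = -0.574, c₀ = -3.318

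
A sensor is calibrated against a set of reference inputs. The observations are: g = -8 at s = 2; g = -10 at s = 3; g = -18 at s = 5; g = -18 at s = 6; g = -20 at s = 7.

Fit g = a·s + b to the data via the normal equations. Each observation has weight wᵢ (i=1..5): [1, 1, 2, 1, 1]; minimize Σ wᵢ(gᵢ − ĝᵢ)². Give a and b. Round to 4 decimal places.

Entries of MᵀWM: Σwᵢ·s·s = 148, Σwᵢ·s = 28, Σwᵢ·1 = 6.
And Σwᵢ·s·g = -474, Σwᵢ·g = -92.
Normal equations: [[148, 28]; [28, 6]]·[a, b]ᵀ = [-474, -92]ᵀ.
Δ = 148·6 − 28² = 104.
a = ((-474)·6 − 28·(-92))/104 = -67/26; b = (148·(-92) − 28·(-474))/104 = -43/13.

a = -2.5769, b = -3.3077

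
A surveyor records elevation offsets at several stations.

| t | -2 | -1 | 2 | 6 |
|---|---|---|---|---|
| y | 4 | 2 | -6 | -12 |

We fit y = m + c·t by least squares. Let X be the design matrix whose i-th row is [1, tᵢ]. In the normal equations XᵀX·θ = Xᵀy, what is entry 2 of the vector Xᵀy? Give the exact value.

-94

Entry 2 ↔ basis t, so (Xᵀy)_{2} = Σᵢ (t)·yᵢ = (-2)·(4) + (-1)·(2) + (2)·(-6) + (6)·(-12) = -94.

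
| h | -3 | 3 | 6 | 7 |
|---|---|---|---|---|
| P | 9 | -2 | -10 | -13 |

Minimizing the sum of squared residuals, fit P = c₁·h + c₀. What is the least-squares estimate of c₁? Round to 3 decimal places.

Forming XᵀX = [[103, 13]; [13, 4]] and XᵀP = [-184, -16]ᵀ gives XᵀX·[c₁, c₀]ᵀ = XᵀP.
det = 103·4 − 13² = 243.
c₁ = ((-184)·4 − 13·(-16))/243 = -176/81; c₀ = (103·(-16) − 13·(-184))/243 = 248/81.

c₁ = -2.173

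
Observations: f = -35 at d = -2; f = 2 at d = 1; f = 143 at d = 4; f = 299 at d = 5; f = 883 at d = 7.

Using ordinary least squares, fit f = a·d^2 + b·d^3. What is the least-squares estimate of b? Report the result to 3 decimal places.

The normal equations are: 3299·a + 20925·b = 52892;  20925·a + 137435·b = 349678.
Δ = 3299·137435 − 20925² = 15542440.
a = (52892·137435 − 20925·349678)/15542440 = -4780013/1554244; b = (3299·349678 − 20925·52892)/15542440 = 23411311/7771220.

b = 3.013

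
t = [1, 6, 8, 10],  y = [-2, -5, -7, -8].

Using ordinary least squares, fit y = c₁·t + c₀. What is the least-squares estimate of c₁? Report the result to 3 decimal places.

c₁ = -0.682

Sums needed: Σt·t = 201, Σt = 25, Σ1 = 4.
Right-hand side: Σt·y = -168, Σy = -22.
Normal equations: [[201, 25]; [25, 4]]·[c₁, c₀]ᵀ = [-168, -22]ᵀ.
Δ = 201·4 − 25² = 179.
c₁ = ((-168)·4 − 25·(-22))/179 = -122/179; c₀ = (201·(-22) − 25·(-168))/179 = -222/179.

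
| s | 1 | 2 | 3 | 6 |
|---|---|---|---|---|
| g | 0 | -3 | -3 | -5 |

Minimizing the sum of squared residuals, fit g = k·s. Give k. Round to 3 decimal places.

k = -0.900

Normal-equation sums: Σs·s = 50.
Moment sums: Σs·g = -45.
Hence k = -45 / 50 ≈ -0.9.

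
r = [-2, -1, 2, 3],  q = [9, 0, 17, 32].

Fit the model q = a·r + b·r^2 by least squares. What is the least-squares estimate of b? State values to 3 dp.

From the data, Σr·r = 18, Σr·r^2 = 26, Σr^2·r^2 = 114.
Right-hand side: Σr·q = 112, Σr^2·q = 392.
Normal equations: [[18, 26]; [26, 114]]·[a, b]ᵀ = [112, 392]ᵀ.
Determinant 18·114 − 26² = 1376.
a = (112·114 − 26·392)/1376 = 161/86; b = (18·392 − 26·112)/1376 = 259/86.

b = 3.012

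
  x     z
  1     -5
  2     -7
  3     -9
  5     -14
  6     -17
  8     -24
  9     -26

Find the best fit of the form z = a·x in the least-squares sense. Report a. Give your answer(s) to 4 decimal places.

a = -2.9273

From the data, Σx·x = 220.
Moment sums: Σx·z = -644.
MᵀM·[a]ᵀ = Mᵀz becomes [[220]]·[a]ᵀ = [-644]ᵀ.
a = (-644)/220 = -2.92727.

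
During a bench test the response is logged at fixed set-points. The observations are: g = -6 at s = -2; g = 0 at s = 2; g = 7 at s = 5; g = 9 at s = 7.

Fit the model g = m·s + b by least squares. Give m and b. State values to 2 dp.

m = 1.74, b = -2.72

Forming XᵀX = [[82, 12]; [12, 4]] and Xᵀg = [110, 10]ᵀ gives XᵀX·[m, b]ᵀ = Xᵀg.
Eliminating b: 4·(row 1) − 12·(row 2) gives 184·m = 4·110 − 12·10 = 320, so m = 40/23.
Then b = (10 − 12·(40/23))/4 = -125/46.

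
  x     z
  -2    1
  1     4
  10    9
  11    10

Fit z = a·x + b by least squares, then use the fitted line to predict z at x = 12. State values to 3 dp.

Setting ∂/∂a … = 0 gives: 226·a + 20·b = 202;  20·a + 4·b = 24.
(Σx·x = 226, Σx = 20, Σ1 = 4, Σx·z = 202, Σz = 24.)
Determinant 226·4 − 20² = 504.
a = (202·4 − 20·24)/504 = 41/63; b = (226·24 − 20·202)/504 = 173/63.
At x = 12: ẑ = (41/63)·(12) + (173/63)·(1) = 95/9.

ẑ = 10.556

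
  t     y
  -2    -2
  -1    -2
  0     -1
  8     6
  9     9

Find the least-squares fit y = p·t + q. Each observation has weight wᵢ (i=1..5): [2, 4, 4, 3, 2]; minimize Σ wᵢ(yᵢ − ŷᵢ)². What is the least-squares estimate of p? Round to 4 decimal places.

p = 0.9575

Entries of AᵀWA: Σwᵢ·t·t = 366, Σwᵢ·t = 34, Σwᵢ·1 = 15.
And Σwᵢ·t·y = 322, Σwᵢ·y = 20.
Normal equations: [[366, 34]; [34, 15]]·[p, q]ᵀ = [322, 20]ᵀ.
Eliminating q: 15·(row 1) − 34·(row 2) gives 4334·p = 15·322 − 34·20 = 4150, so p = 2075/2167.
Then q = (20 − 34·(2075/2167))/15 = -1814/2167.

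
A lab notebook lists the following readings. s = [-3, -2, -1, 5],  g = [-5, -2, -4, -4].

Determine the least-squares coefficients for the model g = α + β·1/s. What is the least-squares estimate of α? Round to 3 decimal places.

Forming XᵀX = [[4, -49/30]; [-49/30, 1261/900]] and Xᵀg = [-15, 88/15]ᵀ gives XᵀX·[α, β]ᵀ = Xᵀg.
Eliminating β: (1261/900)·(row 1) − (-49/30)·(row 2) gives (881/300)·α = (1261/900)·(-15) − (-49/30)·(88/15) = -10291/900, so α = -10291/2643.
Then β = ((88/15) − (-49/30)·(-10291/2643))/(1261/900) = -310/881.

α = -3.894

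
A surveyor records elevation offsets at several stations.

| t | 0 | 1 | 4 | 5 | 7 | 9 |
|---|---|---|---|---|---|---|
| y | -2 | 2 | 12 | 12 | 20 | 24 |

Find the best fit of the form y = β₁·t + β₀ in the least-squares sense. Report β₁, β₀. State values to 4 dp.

β₁ = 2.8876, β₀ = -1.1798

The normal system AᵀA·[β₁, β₀]ᵀ = Aᵀy is [[172, 26]; [26, 6]]·[β₁, β₀]ᵀ = [466, 68]ᵀ.
Eliminating β₀: 6·(row 1) − 26·(row 2) gives 356·β₁ = 6·466 − 26·68 = 1028, so β₁ = 257/89.
Then β₀ = (68 − 26·(257/89))/6 = -105/89.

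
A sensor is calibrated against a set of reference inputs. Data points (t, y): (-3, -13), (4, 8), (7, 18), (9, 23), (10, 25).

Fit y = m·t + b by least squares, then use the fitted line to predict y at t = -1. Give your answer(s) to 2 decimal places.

ŷ = -6.82

The normal system XᵀX·[m, b]ᵀ = Xᵀy is [[255, 27]; [27, 5]]·[m, b]ᵀ = [654, 61]ᵀ.
Eliminating b: 5·(row 1) − 27·(row 2) gives 546·m = 5·654 − 27·61 = 1623, so m = 541/182.
Then b = (61 − 27·(541/182))/5 = -701/182.
At t = -1: ŷ = (541/182)·(-1) + (-701/182)·(1) = -621/91.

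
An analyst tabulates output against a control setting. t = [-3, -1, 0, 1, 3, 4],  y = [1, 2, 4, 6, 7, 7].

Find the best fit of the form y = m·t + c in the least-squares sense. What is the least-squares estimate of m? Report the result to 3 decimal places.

m = 0.960

AᵀA·[m, c]ᵀ = Aᵀy reads: 36·m + 4·c = 50;  4·m + 6·c = 27.
(Σt·t = 36, Σt = 4, Σ1 = 6, Σt·y = 50, Σy = 27.)
det = 36·6 − 4² = 200.
m = (50·6 − 4·27)/200 = 24/25; c = (36·27 − 4·50)/200 = 193/50.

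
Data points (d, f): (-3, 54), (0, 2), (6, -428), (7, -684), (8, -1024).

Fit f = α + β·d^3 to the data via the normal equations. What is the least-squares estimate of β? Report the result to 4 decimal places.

β = -2.0006

From the data, Σ1 = 5, Σd^3 = 1044, Σd^3·d^3 = 427178.
And Σf = -2080, Σd^3·f = -852806.
Normal equations: [[5, 1044]; [1044, 427178]]·[α, β]ᵀ = [-2080, -852806]ᵀ.
det = 5·427178 − 1044² = 1045954.
α = ((-2080)·427178 − 1044·(-852806))/1045954 = 128516/74711; β = (5·(-852806) − 1044·(-2080))/1045954 = -149465/74711.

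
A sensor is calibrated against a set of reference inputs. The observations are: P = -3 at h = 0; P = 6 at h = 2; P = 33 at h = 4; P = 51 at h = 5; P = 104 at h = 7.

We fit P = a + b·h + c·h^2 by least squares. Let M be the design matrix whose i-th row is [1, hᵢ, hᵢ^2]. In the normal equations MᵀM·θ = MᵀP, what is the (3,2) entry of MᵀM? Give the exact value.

540

Row 3 ↔ basis h^2, column 2 ↔ basis h, so (MᵀM)_{3,2} = Σᵢ (h^2)·(h) = (0)·(0) + (4)·(2) + (16)·(4) + (25)·(5) + (49)·(7) = 540.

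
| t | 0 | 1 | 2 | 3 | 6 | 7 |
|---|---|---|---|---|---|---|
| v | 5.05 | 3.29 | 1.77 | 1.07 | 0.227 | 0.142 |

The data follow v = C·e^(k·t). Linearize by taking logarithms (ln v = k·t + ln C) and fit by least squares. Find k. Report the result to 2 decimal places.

Linearized form: ln v = k·t + ln C. From the 6 transformed points,
Σt = 19.0000, Σ(t)² = 99.0000, Σln v = 0.0142, Σt·ln v = -20.0245.
Normal system: [[99.0000, 19.0000]; [19.0000, 6]]·[k, ln C]ᵀ = [-20.0245, 0.0142]ᵀ.
Slope k = (n·Σt·ln v − Σt·Σln v)/(n·Σ(t)² − (Σt)²) = (6·-20.0245 − 19.0000·0.0142)/233.0000 = -0.51681; ln C = (Σln v − k·Σt)/n = 1.63892.

k = -0.52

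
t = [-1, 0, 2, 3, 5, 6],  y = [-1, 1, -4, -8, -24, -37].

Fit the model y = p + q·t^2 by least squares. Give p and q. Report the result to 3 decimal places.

p = 0.645, q = -1.025

Forming MᵀM = [[6, 75]; [75, 2019]] and Mᵀy = [-73, -2021]ᵀ gives MᵀM·[p, q]ᵀ = Mᵀy.
Eliminating q: 2019·(row 1) − 75·(row 2) gives 6489·p = 2019·(-73) − 75·(-2021) = 4188, so p = 1396/2163.
Then q = ((-2021) − 75·(1396/2163))/2019 = -739/721.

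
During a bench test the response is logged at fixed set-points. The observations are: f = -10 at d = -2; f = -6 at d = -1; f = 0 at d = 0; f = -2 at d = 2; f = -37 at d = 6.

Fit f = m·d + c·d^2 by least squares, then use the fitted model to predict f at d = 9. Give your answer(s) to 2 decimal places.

With design matrix A, AᵀA = [[45, 215]; [215, 1329]] and Aᵀf = [-200, -1386]ᵀ.
Eliminating c: 1329·(row 1) − 215·(row 2) gives 13580·m = 1329·(-200) − 215·(-1386) = 32190, so m = 3219/1358.
Then c = ((-1386) − 215·(3219/1358))/1329 = -1937/1358.
At d = 9: f̂ = (3219/1358)·(9) + (-1937/1358)·(81) = -63963/679.

f̂ = -94.20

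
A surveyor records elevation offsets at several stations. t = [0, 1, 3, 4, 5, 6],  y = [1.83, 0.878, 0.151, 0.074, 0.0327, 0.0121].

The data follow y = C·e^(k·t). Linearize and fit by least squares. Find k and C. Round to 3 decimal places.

Taking logs, ln y = k·t + ln C, so regress ln y on t.
Σt = 19.0000, Σ(t)² = 87.0000, Σln y = -11.8549, Σt·ln y = -59.8055.
Normal system: [[87.0000, 19.0000]; [19.0000, 6]]·[k, ln C]ᵀ = [-59.8055, -11.8549]ᵀ.
Solving (det = 161.0000): k = -0.82975, ln C = 0.65173, so C = exp(0.65173) = 1.91886.

k = -0.830, C = 1.919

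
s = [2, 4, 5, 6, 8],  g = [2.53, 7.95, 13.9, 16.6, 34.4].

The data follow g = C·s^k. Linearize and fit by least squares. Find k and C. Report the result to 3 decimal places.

Taking logs, ln g = k·ln s + ln C, so regress ln g on ln s.
XᵀX = [[12.5270, 7.5601]; [7.5601, 5]], rhs = [20.1442, 11.9807]ᵀ  (here Σln s = 7.5601, Σ(ln s)² = 12.5270, Σln g = 11.9807, Σln s·ln g = 20.1442).
Slope k = (n·Σln s·ln g − Σln s·Σln g)/(n·Σ(ln s)² − (Σln s)²) = (5·20.1442 − 7.5601·11.9807)/5.4804 = 1.85131; ln C = (Σln g − k·Σln s)/n = -0.40306, so C = exp(-0.40306) = 0.66827.

k = 1.851, C = 0.668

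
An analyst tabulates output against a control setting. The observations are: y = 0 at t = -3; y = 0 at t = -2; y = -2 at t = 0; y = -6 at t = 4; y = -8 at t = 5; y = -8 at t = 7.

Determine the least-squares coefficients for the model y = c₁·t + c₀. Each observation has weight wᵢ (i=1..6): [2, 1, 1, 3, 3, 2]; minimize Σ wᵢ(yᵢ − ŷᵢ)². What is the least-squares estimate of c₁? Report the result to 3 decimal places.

Forming XᵀWX = [[243, 33]; [33, 12]] and XᵀWy = [-304, -60]ᵀ gives XᵀWX·[c₁, c₀]ᵀ = XᵀWy.
Determinant 243·12 − 33² = 1827.
c₁ = ((-304)·12 − 33·(-60))/1827 = -556/609; c₀ = (243·(-60) − 33·(-304))/1827 = -1516/609.

c₁ = -0.913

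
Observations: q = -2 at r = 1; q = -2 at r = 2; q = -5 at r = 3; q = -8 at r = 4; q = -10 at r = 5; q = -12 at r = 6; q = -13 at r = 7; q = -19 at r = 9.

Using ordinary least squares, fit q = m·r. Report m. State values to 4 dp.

m = -1.9774

Normal-equation sums: Σr·r = 221.
For Mᵀq: Σr·q = -437.
m = (-437)/221 = -1.97738.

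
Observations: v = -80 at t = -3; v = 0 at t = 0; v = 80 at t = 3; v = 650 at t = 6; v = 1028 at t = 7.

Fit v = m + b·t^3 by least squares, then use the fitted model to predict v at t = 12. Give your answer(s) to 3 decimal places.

v̂ = 5182.998

The normal system AᵀA·[m, b]ᵀ = Aᵀv is [[5, 559]; [559, 165763]]·[m, b]ᵀ = [1678, 497324]ᵀ.
det = 5·165763 − 559² = 516334.
m = (1678·165763 − 559·497324)/516334 = 5623/19859; b = (5·497324 − 559·1678)/516334 = 774309/258167.
At t = 12: v̂ = (5623/19859)·(1) + (774309/258167)·(1728) = 1338079051/258167.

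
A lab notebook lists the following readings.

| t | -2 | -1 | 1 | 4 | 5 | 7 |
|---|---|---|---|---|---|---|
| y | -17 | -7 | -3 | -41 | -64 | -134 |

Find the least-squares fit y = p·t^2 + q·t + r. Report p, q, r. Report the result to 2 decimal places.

MᵀM·[p, q, r]ᵀ = Mᵀy reads: 3300·p + 524·q + 96·r = -8900;  524·p + 96·q + 14·r = -1384;  96·p + 14·q + 6·r = -266.
Inverting the 3×3 Gram matrix, [p, q, r]ᵀ = [-1628/543, 389/181, -748/543]ᵀ.

p = -3.00, q = 2.15, r = -1.38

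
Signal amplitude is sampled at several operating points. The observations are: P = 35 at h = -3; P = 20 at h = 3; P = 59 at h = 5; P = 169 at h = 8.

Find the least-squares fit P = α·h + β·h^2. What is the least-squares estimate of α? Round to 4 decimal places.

The normal equations are: 107·α + 637·β = 1602;  637·α + 4883·β = 12786.
(Σh·h = 107, Σh·h^2 = 637, Σh^2·h^2 = 4883, Σh·P = 1602, Σh^2·P = 12786.)
Eliminating β: 4883·(row 1) − 637·(row 2) gives 116712·α = 4883·1602 − 637·12786 = -322116, so α = -26843/9726.
Then β = (12786 − 637·(-26843/9726))/4883 = 28969/9726.

α = -2.7599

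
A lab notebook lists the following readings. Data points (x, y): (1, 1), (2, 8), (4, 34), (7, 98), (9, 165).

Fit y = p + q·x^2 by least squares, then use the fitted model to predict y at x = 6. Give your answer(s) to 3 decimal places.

ŷ = 72.990

AᵀA·[p, q]ᵀ = Aᵀy reads: 5·p + 151·q = 306;  151·p + 9235·q = 18744.
(Σ1 = 5, Σx^2 = 151, Σx^2·x^2 = 9235, Σy = 306, Σx^2·y = 18744.)
det = 5·9235 − 151² = 23374.
p = (306·9235 − 151·18744)/23374 = -2217/11687; q = (5·18744 − 151·306)/23374 = 23757/11687.
At x = 6: ŷ = (-2217/11687)·(1) + (23757/11687)·(36) = 29415/403.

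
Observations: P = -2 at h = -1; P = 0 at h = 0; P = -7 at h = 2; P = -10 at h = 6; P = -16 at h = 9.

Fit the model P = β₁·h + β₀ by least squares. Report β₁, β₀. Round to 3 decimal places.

Compute the Gram sums: Σh·h = 122, Σh = 16, Σ1 = 5.
Right-hand side: Σh·P = -216, ΣP = -35.
Normal equations: [[122, 16]; [16, 5]]·[β₁, β₀]ᵀ = [-216, -35]ᵀ.
Δ = 122·5 − 16² = 354.
β₁ = ((-216)·5 − 16·(-35))/354 = -260/177; β₀ = (122·(-35) − 16·(-216))/354 = -407/177.

β₁ = -1.469, β₀ = -2.299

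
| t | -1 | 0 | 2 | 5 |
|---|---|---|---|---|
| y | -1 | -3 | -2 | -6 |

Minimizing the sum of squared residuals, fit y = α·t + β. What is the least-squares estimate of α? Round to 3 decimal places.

Forming AᵀA = [[30, 6]; [6, 4]] and Aᵀy = [-33, -12]ᵀ gives AᵀA·[α, β]ᵀ = Aᵀy.
Determinant 30·4 − 6² = 84.
α = ((-33)·4 − 6·(-12))/84 = -5/7; β = (30·(-12) − 6·(-33))/84 = -27/14.

α = -0.714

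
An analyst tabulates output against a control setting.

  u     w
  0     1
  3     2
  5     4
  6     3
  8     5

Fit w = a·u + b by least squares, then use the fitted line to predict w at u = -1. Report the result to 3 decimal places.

The normal system XᵀX·[a, b]ᵀ = Xᵀw is [[134, 22]; [22, 5]]·[a, b]ᵀ = [84, 15]ᵀ.
Determinant 134·5 − 22² = 186.
a = (84·5 − 22·15)/186 = 15/31; b = (134·15 − 22·84)/186 = 27/31.
At u = -1: ŵ = (15/31)·(-1) + (27/31)·(1) = 12/31.

ŵ = 0.387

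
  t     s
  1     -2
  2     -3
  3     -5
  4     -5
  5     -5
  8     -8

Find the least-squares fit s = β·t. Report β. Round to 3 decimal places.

β = -1.109

Forming MᵀM = [[119]] and Mᵀs = [-132]ᵀ gives MᵀM·[β]ᵀ = Mᵀs.
β = (-132)/119 = -1.10924.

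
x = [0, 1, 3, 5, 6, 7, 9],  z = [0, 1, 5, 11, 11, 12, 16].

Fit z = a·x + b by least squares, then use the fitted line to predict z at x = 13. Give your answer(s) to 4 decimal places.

ẑ = 23.7399

With design matrix M, MᵀM = [[201, 31]; [31, 7]] and Mᵀz = [365, 56]ᵀ.
Eliminating b: 7·(row 1) − 31·(row 2) gives 446·a = 7·365 − 31·56 = 819, so a = 819/446.
Then b = (56 − 31·(819/446))/7 = -59/446.
At x = 13: ẑ = (819/446)·(13) + (-59/446)·(1) = 5294/223.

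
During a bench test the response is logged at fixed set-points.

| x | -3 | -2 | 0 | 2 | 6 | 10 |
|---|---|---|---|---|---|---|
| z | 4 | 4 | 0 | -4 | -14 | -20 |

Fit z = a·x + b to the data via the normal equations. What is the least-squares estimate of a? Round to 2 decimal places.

a = -1.98

The normal equations are: 153·a + 13·b = -312;  13·a + 6·b = -30.
det = 153·6 − 13² = 749.
a = ((-312)·6 − 13·(-30))/749 = -1482/749; b = (153·(-30) − 13·(-312))/749 = -534/749.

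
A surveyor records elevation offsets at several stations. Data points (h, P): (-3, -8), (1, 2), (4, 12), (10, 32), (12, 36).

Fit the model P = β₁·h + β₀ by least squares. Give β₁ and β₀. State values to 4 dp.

β₁ = 3.0413, β₀ = 0.2016

Sums needed: Σh·h = 270, Σh = 24, Σ1 = 5.
For XᵀP: Σh·P = 826, ΣP = 74.
Δ = 270·5 − 24² = 774.
β₁ = (826·5 − 24·74)/774 = 1177/387; β₀ = (270·74 − 24·826)/774 = 26/129.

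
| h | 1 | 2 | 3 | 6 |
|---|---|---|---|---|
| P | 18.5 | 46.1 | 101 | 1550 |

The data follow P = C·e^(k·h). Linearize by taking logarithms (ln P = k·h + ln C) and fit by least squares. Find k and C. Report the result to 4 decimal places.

k = 0.8837, C = 7.5864

Let Y = ln P. Fitting Y = k·h + ln C by least squares:
Sums: Σh = 12.0000, Σ(h)² = 50.0000, Σln P = 18.7097, Σh·ln P = 68.5008.
Normal system: [[50.0000, 12.0000]; [12.0000, 4]]·[k, ln C]ᵀ = [68.5008, 18.7097]ᵀ.
Δ = 50.0000·4 − (12.0000)² = 56.0000; k = (68.5008·4 − 12.0000·18.7097)/56.0000 = 0.88369, ln C = (50.0000·18.7097 − 12.0000·68.5008)/56.0000 = 2.02636, so C = exp(2.02636) = 7.58638.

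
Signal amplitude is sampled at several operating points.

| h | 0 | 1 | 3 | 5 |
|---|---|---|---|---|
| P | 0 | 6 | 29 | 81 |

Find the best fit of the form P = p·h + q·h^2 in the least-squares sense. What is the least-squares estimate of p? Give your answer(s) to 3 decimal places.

Compute the Gram sums: Σh·h = 35, Σh·h^2 = 153, Σh^2·h^2 = 707.
For XᵀP: Σh·P = 498, Σh^2·P = 2292.
So XᵀX·[p, q]ᵀ = XᵀP: [[35, 153]; [153, 707]]·[p, q]ᵀ = [498, 2292]ᵀ.
det = 35·707 − 153² = 1336.
p = (498·707 − 153·2292)/1336 = 705/668; q = (35·2292 − 153·498)/1336 = 2013/668.

p = 1.055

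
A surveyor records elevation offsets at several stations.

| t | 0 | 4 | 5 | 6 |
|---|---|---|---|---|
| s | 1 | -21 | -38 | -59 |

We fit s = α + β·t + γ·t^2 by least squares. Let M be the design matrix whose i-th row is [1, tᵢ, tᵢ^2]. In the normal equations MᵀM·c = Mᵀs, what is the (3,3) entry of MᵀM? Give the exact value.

Row 3 ↔ basis t^2, column 3 ↔ basis t^2, so (MᵀM)_{3,3} = Σᵢ (t^2)·(t^2) = (0)·(0) + (16)·(16) + (25)·(25) + (36)·(36) = 2177.

2177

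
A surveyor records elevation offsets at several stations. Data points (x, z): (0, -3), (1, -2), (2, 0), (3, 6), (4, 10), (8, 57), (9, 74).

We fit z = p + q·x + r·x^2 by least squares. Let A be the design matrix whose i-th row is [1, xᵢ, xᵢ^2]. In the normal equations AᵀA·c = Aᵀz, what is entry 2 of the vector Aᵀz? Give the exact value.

Entry 2 ↔ basis x, so (Aᵀz)_{2} = Σᵢ (x)·zᵢ = (0)·(-3) + (1)·(-2) + (2)·(0) + (3)·(6) + (4)·(10) + (8)·(57) + (9)·(74) = 1178.

1178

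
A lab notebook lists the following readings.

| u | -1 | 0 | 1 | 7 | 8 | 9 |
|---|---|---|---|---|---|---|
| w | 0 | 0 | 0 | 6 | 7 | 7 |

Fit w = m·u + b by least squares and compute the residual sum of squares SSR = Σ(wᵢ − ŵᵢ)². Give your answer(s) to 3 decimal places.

SSR = 1.723

From the data, Σu·u = 196, Σu = 24, Σ1 = 6.
Right-hand side: Σu·w = 161, Σw = 20.
XᵀX·[m, b]ᵀ = Xᵀw becomes [[196, 24]; [24, 6]]·[m, b]ᵀ = [161, 20]ᵀ.
Δ = 196·6 − 24² = 600.
m = (161·6 − 24·20)/600 = 81/100; b = (196·20 − 24·161)/600 = 7/75.
Residuals: 43/60, -7/75, -271/300, 71/300, 32/75, -23/60; SSR = 517/300.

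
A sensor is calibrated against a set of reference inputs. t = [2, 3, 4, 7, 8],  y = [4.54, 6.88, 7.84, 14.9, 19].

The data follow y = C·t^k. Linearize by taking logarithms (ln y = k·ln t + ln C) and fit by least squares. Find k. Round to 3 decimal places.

With ln yᵢ as the transformed response and ln tᵢ as the regressor:
Sums: Σln t = 7.2034, Σ(ln t)² = 11.7199, Σln y = 11.1466, Σln t·ln y = 17.4016.
Normal system: [[11.7199, 7.2034]; [7.2034, 5]]·[k, ln C]ᵀ = [17.4016, 11.1466]ᵀ.
Slope k = (n·Σln t·ln y − Σln t·Σln y)/(n·Σ(ln t)² − (Σln t)²) = (5·17.4016 − 7.2034·11.1466)/6.7102 = 1.00065; ln C = (Σln y − k·Σln t)/n = 0.78770.

k = 1.001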